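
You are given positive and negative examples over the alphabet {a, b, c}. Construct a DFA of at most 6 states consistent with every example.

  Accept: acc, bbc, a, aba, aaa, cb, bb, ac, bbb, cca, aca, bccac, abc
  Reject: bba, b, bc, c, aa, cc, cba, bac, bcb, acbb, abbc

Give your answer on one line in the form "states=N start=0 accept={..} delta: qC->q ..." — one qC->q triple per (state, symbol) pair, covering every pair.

states=5 start=0 accept={1,3} delta: 0a->1 0b->2 0c->2 1a->0 1b->3 1c->3 2a->0 2b->1 2c->4 3a->1 3b->0 3c->1 4a->1 4b->0 4c->0

Grow the machine one transition at a time. Run the examples from 0; the earliest place one falls off (shortest prefix, ties alphabetical) gets sent to the lowest-numbered state that keeps every Accept/Reject pair distinguishable — a pair clashes when both reach the same state with identical unread suffix — and to a fresh state only if none does.
a: 0a undefined. 0a->0: no, acc/cc meet in 0 with "cc" left. Open state 1: 0a->1.
b: 0b undefined. 0b->0: no, bbc/bc meet in 0 with "c" left. 0b->1: no, a/b meet in 1. Open state 2: 0b->2.
c: 0c undefined. 0c->0: no, cb/b meet in 2. 0c->1: no, a/c meet in 1. 0c->2: ok.
aa: 1a undefined. 1a->0: ok.
ab: 1b undefined. 1b->0: no, abc/b meet in 2. 1b->1: no, aba/aa meet in 0. 1b->2: no, bbc/abbc meet in 2 with "bc" left. Open state 3: 1b->3.
ac: 1c undefined. 1c->0: no, acc/b meet in 2. 1c->1: no, aca/aa meet in 0. 1c->2: no, acc/bc meet in 2 with "c" left. 1c->3: ok.
ba: 2a undefined. 2a->0: ok.
bb: 2b undefined. 2b->0: no, bbc/b meet in 2. 2b->1: ok.
bc: 2c undefined. 2c->0: no, bccac/b meet in 2. 2c->1: no, bbc/bcb meet in 3. 2c->2: no, a/bcb meet in 1. 2c->3: no, bbc/bc meet in 3. Open state 4: 2c->4.
aba: 3a undefined. 3a->0: no, aba/bba meet in 0. 3a->1: ok.
abb: 3b undefined. 3b->0: ok.
abc: 3c undefined. 3c->0: no, acc/bba meet in 0. 3c->1: ok.
bcb: 4b undefined. 4b->0: ok.
bcc: 4c undefined. 4c->0: ok.
cca: 4a undefined. 4a->0: no, cca/bba meet in 0. 4a->1: ok.
All examples now run through 5 states with every (state, symbol) defined. Accept strings end in {1,3}, Reject strings end in {0,2,4}; accept={1,3}.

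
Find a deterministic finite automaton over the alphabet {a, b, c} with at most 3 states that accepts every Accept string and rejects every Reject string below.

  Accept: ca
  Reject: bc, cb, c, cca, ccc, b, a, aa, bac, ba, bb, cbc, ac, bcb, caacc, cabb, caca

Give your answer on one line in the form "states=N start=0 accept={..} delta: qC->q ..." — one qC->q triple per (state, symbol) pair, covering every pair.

State merging on the prefix tree: take the shortest (then alphabetical) example prefix whose next move is undefined and point that move at state 0, else 1, else 2, ...; a target is out if some Accept/Reject pair would then sit in one state with the same input left (inseparable). If every existing state is out, open a new one.
a: 0a undefined. 0a->0: ok.
b: 0b undefined. 0b->0: ok.
c: 0c undefined. 0c->0: no, ca/bc meet in 0. Open state 1: 0c->1.
ca: 1a undefined. 1a->0: no, ca/b meet in 0. 1a->1: no, ca/bc meet in 1. Open state 2: 1a->2.
cb: 1b undefined. 1b->0: ok.
cc: 1c undefined. 1c->0: ok.
caa: 2a undefined. 2a->0: ok.
cab: 2b undefined. 2b->0: ok.
cac: 2c undefined. 2c->0: ok.
All examples now run through 3 states with every (state, symbol) defined. Accept strings end in {2}, Reject strings end in {0,1}; accept={2}.

states=3 start=0 accept={2} delta: 0a->0 0b->0 0c->1 1a->2 1b->0 1c->0 2a->0 2b->0 2c->0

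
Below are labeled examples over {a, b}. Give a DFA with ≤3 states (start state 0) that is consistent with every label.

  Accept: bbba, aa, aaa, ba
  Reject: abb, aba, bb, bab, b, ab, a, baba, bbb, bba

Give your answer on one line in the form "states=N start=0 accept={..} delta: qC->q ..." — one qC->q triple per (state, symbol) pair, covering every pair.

states=3 start=0 accept={2} delta: 0a->1 0b->1 1a->2 1b->0 2a->2 2b->0

State merging on the prefix tree: take the shortest (then alphabetical) example prefix whose next move is undefined and point that move at state 0, else 1, else 2, ...; a target is out if some Accept/Reject pair would then sit in one state with the same input left (inseparable). If every existing state is out, open a new one.
a: 0a undefined. 0a->0: no, aa/a meet in 0. Open state 1: 0a->1.
b: 0b undefined. 0b->0: no, bbba/a meet in 1. 0b->1: ok.
aa: 1a undefined. 1a->0: no, aa/baba meet in 0. 1a->1: no, aa/b meet in 1. Open state 2: 1a->2.
ab: 1b undefined. 1b->0: ok.
aaa: 2a undefined. 2a->0: no, aaa/bb meet in 0. 2a->1: no, aaa/abb meet in 1. 2a->2: ok.
bab: 2b undefined. 2b->0: ok.
All examples now run through 3 states with every (state, symbol) defined. Accept strings end in {2}, Reject strings end in {0,1}; accept={2}.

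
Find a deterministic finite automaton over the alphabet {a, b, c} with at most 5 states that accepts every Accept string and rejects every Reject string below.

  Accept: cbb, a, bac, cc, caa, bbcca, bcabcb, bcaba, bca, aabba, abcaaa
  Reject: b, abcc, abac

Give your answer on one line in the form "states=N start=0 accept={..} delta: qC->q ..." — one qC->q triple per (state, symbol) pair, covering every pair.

Fold the examples into a partial DFA from state 0: repeatedly fix the first undefined (state, symbol) met by the shortest-then-alphabetical prefix, trying targets in increasing order and rejecting any under which an Accept and a Reject string meet in one state with the same remainder; add a state when all current targets are rejected. Accepting states are where Accept strings end.
a: 0a undefined. 0a->0: no, bac/abac meet in 0 with "bac" left. Open state 1: 0a->1.
b: 0b undefined. 0b->0: ok.
c: 0c undefined. 0c->0: no, cbb/b meet in 0. 0c->1: ok.
aa: 1a undefined. 1a->0: no, bca/b meet in 0. 1a->1: ok.
ab: 1b undefined. 1b->0: no, cbb/b meet in 0. 1b->1: no, bac/abac meet in 1 with "c" left. Open state 2: 1b->2.
cc: 1c undefined. 1c->0: no, bac/b meet in 0. 1c->1: ok.
aba: 2a undefined. 2a->0: no, a/abac meet in 1. 2a->1: no, a/abac meet in 1. 2a->2: ok.
abc: 2c undefined. 2c->0: no, a/abcc meet in 1. 2c->1: no, a/abcc meet in 1. 2c->2: no, bcaba/abcc meet in 2. Open state 3: 2c->3.
cbb: 2b undefined. 2b->0: no, cbb/b meet in 0. 2b->1: ok.
abca: 3a undefined. 3a->0: ok.
abcc: 3c undefined. 3c->0: ok.
bcabcb: 3b undefined. 3b->0: no, bcabcb/b meet in 0. 3b->1: ok.
All examples now run through 4 states with every (state, symbol) defined. Accept strings end in {1,2}, Reject strings end in {0,3}; accept={1,2}.

states=4 start=0 accept={1,2} delta: 0a->1 0b->0 0c->1 1a->1 1b->2 1c->1 2a->2 2b->1 2c->3 3a->0 3b->1 3c->0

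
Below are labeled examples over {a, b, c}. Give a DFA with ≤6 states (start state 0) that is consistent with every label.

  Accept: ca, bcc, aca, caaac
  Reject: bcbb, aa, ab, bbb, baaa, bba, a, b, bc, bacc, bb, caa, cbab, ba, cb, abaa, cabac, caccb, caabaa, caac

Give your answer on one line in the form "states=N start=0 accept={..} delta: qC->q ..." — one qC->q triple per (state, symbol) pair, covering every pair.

State merging on the prefix tree: take the shortest (then alphabetical) example prefix whose next move is undefined and point that move at state 0, else 1, else 2, ...; a target is out if some Accept/Reject pair would then sit in one state with the same input left (inseparable). If every existing state is out, open a new one.
a: 0a undefined. 0a->0: ok.
b: 0b undefined. 0b->0: no, bcc/bacc meet in 0 with "cc" left. Open state 1: 0b->1.
c: 0c undefined. 0c->0: no, ca/aa meet in 0. 0c->1: no, ca/ba meet in 1 with "a" left. Open state 2: 0c->2.
ba: 1a undefined. 1a->0: ok.
bb: 1b undefined. 1b->0: ok.
bc: 1c undefined. 1c->0: ok.
ca: 2a undefined. 2a->0: no, ca/bcbb meet in 0. 2a->1: no, ca/ab meet in 1. 2a->2: no, ca/caa meet in 2. Open state 3: 2a->3.
cb: 2b undefined. 2b->0: ok.
caa: 3a undefined. 3a->0: no, bcc/caac meet in 2. 3a->1: ok.
cab: 3b undefined. 3b->0: no, bcc/cabac meet in 2. 3b->1: no, bcc/cabac meet in 2. 3b->2: ok.
cac: 3c undefined. 3c->0: ok.
bacc: 2c undefined. 2c->0: ok.
All examples now run through 4 states with every (state, symbol) defined. Accept strings end in {2,3}, Reject strings end in {0,1}; accept={2,3}.

states=4 start=0 accept={2,3} delta: 0a->0 0b->1 0c->2 1a->0 1b->0 1c->0 2a->3 2b->0 2c->0 3a->1 3b->2 3c->0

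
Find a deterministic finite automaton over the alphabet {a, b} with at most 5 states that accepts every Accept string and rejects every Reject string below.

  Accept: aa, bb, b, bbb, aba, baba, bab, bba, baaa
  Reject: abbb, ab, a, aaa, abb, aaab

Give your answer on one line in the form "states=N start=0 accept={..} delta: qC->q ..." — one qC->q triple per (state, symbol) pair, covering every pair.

Grow the machine one transition at a time. Run the examples from 0; the earliest place one falls off (shortest prefix, ties alphabetical) gets sent to the lowest-numbered state that keeps every Accept/Reject pair distinguishable — a pair clashes when both reach the same state with identical unread suffix — and to a fresh state only if none does.
a: 0a undefined. 0a->0: no, aa/a meet in 0. Open state 1: 0a->1.
b: 0b undefined. 0b->0: no, bab/ab meet in 1 with "b" left. 0b->1: no, bb/ab meet in 1 with "b" left. Open state 2: 0b->2.
aa: 1a undefined. 1a->0: ok.
ab: 1b undefined. 1b->0: no, aa/ab meet in 0. 1b->1: ok.
ba: 2a undefined. 2a->0: ok.
bb: 2b undefined. 2b->0: no, bba/abbb meet in 1. 2b->1: no, bb/abbb meet in 1. 2b->2: ok.
All examples now run through 3 states with every (state, symbol) defined. Accept strings end in {0,2}, Reject strings end in {1}; accept={0,2}.

states=3 start=0 accept={0,2} delta: 0a->1 0b->2 1a->0 1b->1 2a->0 2b->2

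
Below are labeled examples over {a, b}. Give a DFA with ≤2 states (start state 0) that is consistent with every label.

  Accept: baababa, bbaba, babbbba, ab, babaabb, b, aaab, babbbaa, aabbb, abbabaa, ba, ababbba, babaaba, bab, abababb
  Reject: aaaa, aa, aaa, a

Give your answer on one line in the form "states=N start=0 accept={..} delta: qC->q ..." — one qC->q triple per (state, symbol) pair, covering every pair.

states=2 start=0 accept={1} delta: 0a->0 0b->1 1a->1 1b->1

Grow the machine one transition at a time. Run the examples from 0; the earliest place one falls off (shortest prefix, ties alphabetical) gets sent to the lowest-numbered state that keeps every Accept/Reject pair distinguishable — a pair clashes when both reach the same state with identical unread suffix — and to a fresh state only if none does.
a: 0a undefined. 0a->0: ok.
b: 0b undefined. 0b->0: no, baababa/aaaa meet in 0. Open state 1: 0b->1.
ba: 1a undefined. 1a->0: no, baababa/aaaa meet in 0. 1a->1: ok.
bb: 1b undefined. 1b->0: no, babaabb/aaaa meet in 0. 1b->1: ok.
All examples now run through 2 states with every (state, symbol) defined. Accept strings end in {1}, Reject strings end in {0}; accept={1}.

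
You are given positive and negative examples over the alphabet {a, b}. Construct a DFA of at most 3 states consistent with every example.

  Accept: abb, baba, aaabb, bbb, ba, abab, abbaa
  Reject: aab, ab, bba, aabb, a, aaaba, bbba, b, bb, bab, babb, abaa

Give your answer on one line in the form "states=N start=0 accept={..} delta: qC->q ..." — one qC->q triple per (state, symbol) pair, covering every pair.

states=3 start=0 accept={0} delta: 0a->1 0b->1 1a->0 1b->2 2a->2 2b->0

Grow the machine one transition at a time. Run the examples from 0; the earliest place one falls off (shortest prefix, ties alphabetical) gets sent to the lowest-numbered state that keeps every Accept/Reject pair distinguishable — a pair clashes when both reach the same state with identical unread suffix — and to a fresh state only if none does.
a: 0a undefined. 0a->0: no, abb/aabb meet in 0 with "bb" left. Open state 1: 0a->1.
b: 0b undefined. 0b->0: no, abb/babb meet in 1 with "bb" left. 0b->1: ok.
aa: 1a undefined. 1a->0: ok.
ab: 1b undefined. 1b->0: no, abb/aab meet in 1. 1b->1: no, abb/aab meet in 1. Open state 2: 1b->2.
aba: 2a undefined. 2a->0: no, baba/bba meet in 0. 2a->1: no, baba/abaa meet in 0. 2a->2: ok.
abb: 2b undefined. 2b->0: ok.
All examples now run through 3 states with every (state, symbol) defined. Accept strings end in {0}, Reject strings end in {1,2}; accept={0}.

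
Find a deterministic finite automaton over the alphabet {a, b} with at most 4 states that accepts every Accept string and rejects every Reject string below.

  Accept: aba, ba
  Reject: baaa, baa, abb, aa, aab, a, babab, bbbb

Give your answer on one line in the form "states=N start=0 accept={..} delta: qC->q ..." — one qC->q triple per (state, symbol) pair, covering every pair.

states=3 start=0 accept={2} delta: 0a->0 0b->1 1a->2 1b->0 2a->0 2b->0

Fold the examples into a partial DFA from state 0: repeatedly fix the first undefined (state, symbol) met by the shortest-then-alphabetical prefix, trying targets in increasing order and rejecting any under which an Accept and a Reject string meet in one state with the same remainder; add a state when all current targets are rejected. Accepting states are where Accept strings end.
a: 0a undefined. 0a->0: ok.
b: 0b undefined. 0b->0: no, aba/baaa meet in 0. Open state 1: 0b->1.
ba: 1a undefined. 1a->0: no, aba/baaa meet in 0. 1a->1: no, aba/baaa meet in 1. Open state 2: 1a->2.
bb: 1b undefined. 1b->0: ok.
baa: 2a undefined. 2a->0: ok.
bab: 2b undefined. 2b->0: ok.
All examples now run through 3 states with every (state, symbol) defined. Accept strings end in {2}, Reject strings end in {0,1}; accept={2}.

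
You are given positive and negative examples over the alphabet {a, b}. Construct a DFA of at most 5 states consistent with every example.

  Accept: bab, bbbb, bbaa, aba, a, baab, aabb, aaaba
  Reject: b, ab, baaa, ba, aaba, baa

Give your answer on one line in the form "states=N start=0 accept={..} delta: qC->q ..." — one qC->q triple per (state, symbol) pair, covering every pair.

Grow the machine one transition at a time. Run the examples from 0; the earliest place one falls off (shortest prefix, ties alphabetical) gets sent to the lowest-numbered state that keeps every Accept/Reject pair distinguishable — a pair clashes when both reach the same state with identical unread suffix — and to a fresh state only if none does.
a: 0a undefined. 0a->0: no, aba/ba meet in 0 with "ba" left. Open state 1: 0a->1.
b: 0b undefined. 0b->0: no, bab/ab meet in 1 with "b" left. 0b->1: no, a/b meet in 1. Open state 2: 0b->2.
aa: 1a undefined. 1a->0: ok.
ab: 1b undefined. 1b->0: ok.
ba: 2a undefined. 2a->0: no, bab/b meet in 2. 2a->1: no, bab/ab meet in 0. 2a->2: ok.
bb: 2b undefined. 2b->0: no, bab/ab meet in 0. 2b->1: no, bbbb/b meet in 2. 2b->2: no, bab/b meet in 2. Open state 3: 2b->3.
bba: 3a undefined. 3a->0: ok.
bbb: 3b undefined. 3b->0: no, bbbb/b meet in 2. 3b->1: no, bbbb/ab meet in 0. 3b->2: ok.
All examples now run through 4 states with every (state, symbol) defined. Accept strings end in {1,3}, Reject strings end in {0,2}; accept={1,3}.

states=4 start=0 accept={1,3} delta: 0a->1 0b->2 1a->0 1b->0 2a->2 2b->3 3a->0 3b->2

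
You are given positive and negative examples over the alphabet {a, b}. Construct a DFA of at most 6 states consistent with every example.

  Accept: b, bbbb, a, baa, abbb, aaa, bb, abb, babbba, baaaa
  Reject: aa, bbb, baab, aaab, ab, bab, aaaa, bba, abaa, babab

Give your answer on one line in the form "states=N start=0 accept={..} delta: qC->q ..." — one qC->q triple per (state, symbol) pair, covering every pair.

State merging on the prefix tree: take the shortest (then alphabetical) example prefix whose next move is undefined and point that move at state 0, else 1, else 2, ...; a target is out if some Accept/Reject pair would then sit in one state with the same input left (inseparable). If every existing state is out, open a new one.
a: 0a undefined. 0a->0: no, b/aaab meet in 0 with "b" left. Open state 1: 0a->1.
b: 0b undefined. 0b->0: no, b/bbb meet in 0. 0b->1: no, bb/ab meet in 1 with "b" left. Open state 2: 0b->2.
aa: 1a undefined. 1a->0: ok.
ab: 1b undefined. 1b->0: ok.
ba: 2a undefined. 2a->0: no, b/bab meet in 2. 2a->1: no, b/baab meet in 2. 2a->2: no, abbb/baab meet in 2 with "b" left. Open state 3: 2a->3.
bb: 2b undefined. 2b->0: no, b/bbb meet in 2. 2b->1: ok.
baa: 3a undefined. 3a->0: no, b/baab meet in 2. 3a->1: ok.
bab: 3b undefined. 3b->0: no, babbba/aa meet in 0. 3b->1: no, b/babab meet in 2. 3b->2: no, b/bab meet in 2. 3b->3: ok.
All examples now run through 4 states with every (state, symbol) defined. Accept strings end in {1,2}, Reject strings end in {0,3}; accept={1,2}.

states=4 start=0 accept={1,2} delta: 0a->1 0b->2 1a->0 1b->0 2a->3 2b->1 3a->1 3b->3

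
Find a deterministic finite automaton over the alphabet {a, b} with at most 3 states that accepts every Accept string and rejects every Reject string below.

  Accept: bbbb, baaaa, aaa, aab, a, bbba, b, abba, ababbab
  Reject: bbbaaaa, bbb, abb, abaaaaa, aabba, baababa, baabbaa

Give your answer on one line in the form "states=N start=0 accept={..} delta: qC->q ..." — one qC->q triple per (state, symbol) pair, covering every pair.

states=3 start=0 accept={1} delta: 0a->1 0b->1 1a->0 1b->2 2a->0 2b->0

State merging on the prefix tree: take the shortest (then alphabetical) example prefix whose next move is undefined and point that move at state 0, else 1, else 2, ...; a target is out if some Accept/Reject pair would then sit in one state with the same input left (inseparable). If every existing state is out, open a new one.
a: 0a undefined. 0a->0: no, abba/aabba meet in 0 with "bba" left. Open state 1: 0a->1.
b: 0b undefined. 0b->0: no, bbbb/bbb meet in 0. 0b->1: ok.
aa: 1a undefined. 1a->0: ok.
ab: 1b undefined. 1b->0: no, baaaa/bbbaaaa meet in 1. 1b->1: no, bbbb/bbbaaaa meet in 1. Open state 2: 1b->2.
aba: 2a undefined. 2a->0: ok.
abb: 2b undefined. 2b->0: ok.
All examples now run through 3 states with every (state, symbol) defined. Accept strings end in {1}, Reject strings end in {0}; accept={1}.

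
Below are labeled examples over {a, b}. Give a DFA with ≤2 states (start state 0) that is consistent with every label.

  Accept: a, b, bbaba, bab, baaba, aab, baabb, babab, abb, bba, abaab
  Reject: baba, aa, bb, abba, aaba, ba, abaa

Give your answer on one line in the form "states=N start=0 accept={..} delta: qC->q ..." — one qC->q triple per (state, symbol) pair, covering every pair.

states=2 start=0 accept={1} delta: 0a->1 0b->1 1a->0 1b->0

Grow the machine one transition at a time. Run the examples from 0; the earliest place one falls off (shortest prefix, ties alphabetical) gets sent to the lowest-numbered state that keeps every Accept/Reject pair distinguishable — a pair clashes when both reach the same state with identical unread suffix — and to a fresh state only if none does.
a: 0a undefined. 0a->0: no, a/aa meet in 0. Open state 1: 0a->1.
b: 0b undefined. 0b->0: no, a/ba meet in 1. 0b->1: ok.
aa: 1a undefined. 1a->0: ok.
ab: 1b undefined. 1b->0: ok.
All examples now run through 2 states with every (state, symbol) defined. Accept strings end in {1}, Reject strings end in {0}; accept={1}.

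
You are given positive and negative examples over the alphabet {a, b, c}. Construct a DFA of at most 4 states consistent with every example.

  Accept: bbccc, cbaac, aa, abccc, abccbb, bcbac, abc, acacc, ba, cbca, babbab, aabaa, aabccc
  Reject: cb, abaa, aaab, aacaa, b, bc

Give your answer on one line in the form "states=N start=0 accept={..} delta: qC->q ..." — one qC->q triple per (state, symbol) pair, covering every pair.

states=4 start=0 accept={1,3} delta: 0a->1 0b->0 0c->2 1a->3 1b->1 1c->1 2a->1 2b->0 2c->1 3a->0 3b->3 3c->1

Grow the machine one transition at a time. Run the examples from 0; the earliest place one falls off (shortest prefix, ties alphabetical) gets sent to the lowest-numbered state that keeps every Accept/Reject pair distinguishable — a pair clashes when both reach the same state with identical unread suffix — and to a fresh state only if none does.
a: 0a undefined. 0a->0: no, abc/bc meet in 0 with "bc" left. Open state 1: 0a->1.
b: 0b undefined. 0b->0: ok.
c: 0c undefined. 0c->0: no, bbccc/cb meet in 0. 0c->1: no, ba/bc meet in 1. Open state 2: 0c->2.
aa: 1a undefined. 1a->0: no, aa/b meet in 0. 1a->1: no, aabaa/abaa meet in 1 with "baa" left. 1a->2: no, aa/bc meet in 2. Open state 3: 1a->3.
ab: 1b undefined. 1b->0: no, aa/abaa meet in 3. 1b->1: ok.
ac: 1c undefined. 1c->0: no, abc/b meet in 0. 1c->1: ok.
cb: 2b undefined. 2b->0: ok.
aaa: 3a undefined. 3a->0: ok.
aab: 3b undefined. 3b->0: no, babbab/cb meet in 0. 3b->1: no, aabaa/cb meet in 0. 3b->2: no, babbab/bc meet in 2. 3b->3: ok.
aac: 3c undefined. 3c->0: no, cbaac/cb meet in 0. 3c->1: ok.
bbcc: 2c undefined. 2c->0: no, bbccc/bc meet in 2. 2c->1: ok.
cbca: 2a undefined. 2a->0: no, cbca/cb meet in 0. 2a->1: ok.
All examples now run through 4 states with every (state, symbol) defined. Accept strings end in {1,3}, Reject strings end in {0,2}; accept={1,3}.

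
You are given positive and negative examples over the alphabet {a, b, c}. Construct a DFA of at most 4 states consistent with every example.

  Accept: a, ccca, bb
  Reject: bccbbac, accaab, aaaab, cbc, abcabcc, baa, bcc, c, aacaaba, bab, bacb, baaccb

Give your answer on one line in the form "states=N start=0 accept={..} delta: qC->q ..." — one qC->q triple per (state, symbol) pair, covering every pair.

states=4 start=0 accept={0,2} delta: 0a->0 0b->1 0c->1 1a->2 1b->0 1c->0 2a->3 2b->1 2c->3 3a->1 3b->3 3c->1

Fold the examples into a partial DFA from state 0: repeatedly fix the first undefined (state, symbol) met by the shortest-then-alphabetical prefix, trying targets in increasing order and rejecting any under which an Accept and a Reject string meet in one state with the same remainder; add a state when all current targets are rejected. Accepting states are where Accept strings end.
a: 0a undefined. 0a->0: ok.
b: 0b undefined. 0b->0: no, a/aaaab meet in 0. Open state 1: 0b->1.
c: 0c undefined. 0c->0: no, a/c meet in 0. 0c->1: ok.
ba: 1a undefined. 1a->0: no, a/baa meet in 0. 1a->1: no, bb/bab meet in 1 with "b" left. Open state 2: 1a->2.
bb: 1b undefined. 1b->0: ok.
bc: 1c undefined. 1c->0: ok.
baa: 2a undefined. 2a->0: no, a/baa meet in 0. 2a->1: no, a/aacaaba meet in 0. 2a->2: no, ccca/baa meet in 2. Open state 3: 2a->3.
bab: 2b undefined. 2b->0: no, a/bab meet in 0. 2b->1: ok.
bac: 2c undefined. 2c->0: no, a/bccbbac meet in 0. 2c->1: no, a/bacb meet in 0. 2c->2: no, ccca/bccbbac meet in 2. 2c->3: ok.
baac: 3c undefined. 3c->0: no, a/baaccb meet in 0. 3c->1: ok.
bacb: 3b undefined. 3b->0: no, a/aacaaba meet in 0. 3b->1: no, ccca/aacaaba meet in 2. 3b->2: no, ccca/bacb meet in 2. 3b->3: ok.
aacaaba: 3a undefined. 3a->0: no, a/aacaaba meet in 0. 3a->1: ok.
All examples now run through 4 states with every (state, symbol) defined. Accept strings end in {0,2}, Reject strings end in {1,3}; accept={0,2}.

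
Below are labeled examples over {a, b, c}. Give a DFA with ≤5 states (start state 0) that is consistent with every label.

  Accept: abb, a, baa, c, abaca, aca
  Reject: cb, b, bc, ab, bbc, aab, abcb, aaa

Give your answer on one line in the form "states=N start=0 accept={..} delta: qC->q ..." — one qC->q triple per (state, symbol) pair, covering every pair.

Fold the examples into a partial DFA from state 0: repeatedly fix the first undefined (state, symbol) met by the shortest-then-alphabetical prefix, trying targets in increasing order and rejecting any under which an Accept and a Reject string meet in one state with the same remainder; add a state when all current targets are rejected. Accepting states are where Accept strings end.
a: 0a undefined. 0a->0: no, a/aaa meet in 0. Open state 1: 0a->1.
b: 0b undefined. 0b->0: no, c/bc meet in 0 with "c" left. 0b->1: no, a/b meet in 1. Open state 2: 0b->2.
c: 0c undefined. 0c->0: ok.
aa: 1a undefined. 1a->0: no, a/aaa meet in 1. 1a->1: no, a/aaa meet in 1. 1a->2: ok.
ab: 1b undefined. 1b->0: no, abb/cb meet in 2. 1b->1: no, abb/ab meet in 1. 1b->2: no, abb/aab meet in 2 with "b" left. Open state 3: 1b->3.
ac: 1c undefined. 1c->0: ok.
ba: 2a undefined. 2a->0: no, c/aaa meet in 0. 2a->1: no, a/aaa meet in 1. 2a->2: no, baa/cb meet in 2. 2a->3: ok.
bb: 2b undefined. 2b->0: no, c/bbc meet in 0. 2b->1: no, a/aab meet in 1. 2b->2: ok.
bc: 2c undefined. 2c->0: no, c/bc meet in 0. 2c->1: no, a/bc meet in 1. 2c->2: ok.
aba: 3a undefined. 3a->0: ok.
abb: 3b undefined. 3b->0: ok.
abc: 3c undefined. 3c->0: ok.
All examples now run through 4 states with every (state, symbol) defined. Accept strings end in {0,1}, Reject strings end in {2,3}; accept={0,1}.

states=4 start=0 accept={0,1} delta: 0a->1 0b->2 0c->0 1a->2 1b->3 1c->0 2a->3 2b->2 2c->2 3a->0 3b->0 3c->0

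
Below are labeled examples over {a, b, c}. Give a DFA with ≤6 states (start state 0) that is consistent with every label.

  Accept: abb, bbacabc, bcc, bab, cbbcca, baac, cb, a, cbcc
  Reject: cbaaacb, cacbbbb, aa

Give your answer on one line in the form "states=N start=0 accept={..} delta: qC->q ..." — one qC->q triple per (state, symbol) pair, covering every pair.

Grow the machine one transition at a time. Run the examples from 0; the earliest place one falls off (shortest prefix, ties alphabetical) gets sent to the lowest-numbered state that keeps every Accept/Reject pair distinguishable — a pair clashes when both reach the same state with identical unread suffix — and to a fresh state only if none does.
a: 0a undefined. 0a->0: no, a/aa meet in 0. Open state 1: 0a->1.
b: 0b undefined. 0b->0: ok.
c: 0c undefined. 0c->0: ok.
aa: 1a undefined. 1a->0: no, bcc/aa meet in 0. 1a->1: no, cbbcca/aa meet in 1. Open state 2: 1a->2.
ab: 1b undefined. 1b->0: ok.
cac: 1c undefined. 1c->0: no, abb/cacbbbb meet in 0. 1c->1: no, abb/cacbbbb meet in 0. 1c->2: ok.
baac: 2c undefined. 2c->0: ok.
cacb: 2b undefined. 2b->0: no, abb/cacbbbb meet in 0. 2b->1: no, abb/cacbbbb meet in 0. 2b->2: ok.
bbaca: 2a undefined. 2a->0: no, abb/cbaaacb meet in 0. 2a->1: ok.
All examples now run through 3 states with every (state, symbol) defined. Accept strings end in {0,1}, Reject strings end in {2}; accept={0,1}.

states=3 start=0 accept={0,1} delta: 0a->1 0b->0 0c->0 1a->2 1b->0 1c->2 2a->1 2b->2 2c->0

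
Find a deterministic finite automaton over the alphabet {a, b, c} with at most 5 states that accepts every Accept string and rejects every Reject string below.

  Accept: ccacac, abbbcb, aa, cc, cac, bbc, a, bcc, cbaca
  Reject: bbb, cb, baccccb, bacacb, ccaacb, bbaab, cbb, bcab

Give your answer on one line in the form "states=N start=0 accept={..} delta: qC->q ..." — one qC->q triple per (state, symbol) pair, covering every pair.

Grow the machine one transition at a time. Run the examples from 0; the earliest place one falls off (shortest prefix, ties alphabetical) gets sent to the lowest-numbered state that keeps every Accept/Reject pair distinguishable — a pair clashes when both reach the same state with identical unread suffix — and to a fresh state only if none does.
a: 0a undefined. 0a->0: ok.
b: 0b undefined. 0b->0: no, abbbcb/cb meet in 0 with "cb" left. Open state 1: 0b->1.
c: 0c undefined. 0c->0: ok.
ba: 1a undefined. 1a->0: ok.
bb: 1b undefined. 1b->0: no, ccacac/cbb meet in 0. 1b->1: ok.
bc: 1c undefined. 1c->0: no, abbbcb/bbb meet in 1. 1c->1: no, abbbcb/bbb meet in 1. Open state 2: 1c->2.
bca: 2a undefined. 2a->0: ok.
bcc: 2c undefined. 2c->0: ok.
abbbcb: 2b undefined. 2b->0: ok.
All examples now run through 3 states with every (state, symbol) defined. Accept strings end in {0,2}, Reject strings end in {1}; accept={0,2}.

states=3 start=0 accept={0,2} delta: 0a->0 0b->1 0c->0 1a->0 1b->1 1c->2 2a->0 2b->0 2c->0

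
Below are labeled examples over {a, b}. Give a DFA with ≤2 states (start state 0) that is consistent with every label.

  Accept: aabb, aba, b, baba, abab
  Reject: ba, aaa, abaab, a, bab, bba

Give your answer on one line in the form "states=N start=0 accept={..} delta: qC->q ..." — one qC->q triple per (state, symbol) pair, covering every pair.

State merging on the prefix tree: take the shortest (then alphabetical) example prefix whose next move is undefined and point that move at state 0, else 1, else 2, ...; a target is out if some Accept/Reject pair would then sit in one state with the same input left (inseparable). If every existing state is out, open a new one.
a: 0a undefined. 0a->0: no, aba/ba meet in 0 with "ba" left. Open state 1: 0a->1.
b: 0b undefined. 0b->0: ok.
aa: 1a undefined. 1a->0: ok.
ab: 1b undefined. 1b->0: no, aabb/abaab meet in 0. 1b->1: ok.
All examples now run through 2 states with every (state, symbol) defined. Accept strings end in {0}, Reject strings end in {1}; accept={0}.

states=2 start=0 accept={0} delta: 0a->1 0b->0 1a->0 1b->1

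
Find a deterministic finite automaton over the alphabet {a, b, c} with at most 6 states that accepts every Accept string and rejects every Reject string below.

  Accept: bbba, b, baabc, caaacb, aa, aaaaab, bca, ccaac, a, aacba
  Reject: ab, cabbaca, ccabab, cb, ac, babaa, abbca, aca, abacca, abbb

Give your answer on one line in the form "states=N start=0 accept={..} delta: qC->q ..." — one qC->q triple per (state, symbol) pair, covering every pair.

Grow the machine one transition at a time. Run the examples from 0; the earliest place one falls off (shortest prefix, ties alphabetical) gets sent to the lowest-numbered state that keeps every Accept/Reject pair distinguishable — a pair clashes when both reach the same state with identical unread suffix — and to a fresh state only if none does.
a: 0a undefined. 0a->0: no, b/ab meet in 0 with "b" left. Open state 1: 0a->1.
b: 0b undefined. 0b->0: ok.
c: 0c undefined. 0c->0: no, b/cb meet in 0. 0c->1: ok.
aa: 1a undefined. 1a->0: no, caaacb/ab meet in 1 with "b" left. 1a->1: no, aaaaab/ab meet in 1 with "b" left. Open state 2: 1a->2.
ab: 1b undefined. 1b->0: no, b/ab meet in 0. 1b->1: no, bbba/ab meet in 1. 1b->2: no, aa/ab meet in 2. Open state 3: 1b->3.
ac: 1c undefined. 1c->0: no, bbba/aca meet in 1. 1c->1: no, bbba/ac meet in 1. 1c->2: no, aa/ac meet in 2. 1c->3: ok.
aaa: 2a undefined. 2a->0: ok.
aac: 2c undefined. 2c->0: ok.
aba: 3a undefined. 3a->0: no, bbba/babaa meet in 1. 3a->1: no, bbba/aca meet in 1. 3a->2: no, b/babaa meet in 0. 3a->3: ok.
abb: 3b undefined. 3b->0: no, b/abbb meet in 0. 3b->1: no, aaaaab/ccabab meet in 2 with "b" left. 3b->2: no, bbba/abbca meet in 1. 3b->3: no, caaacb/ab meet in 3. Open state 4: 3b->4.
cab: 2b undefined. 2b->0: ok.
abac: 3c undefined. 3c->0: no, aa/abacca meet in 2. 3c->1: ok.
abbb: 4b undefined. 4b->0: no, b/abbb meet in 0. 4b->1: no, bbba/abbb meet in 1. 4b->2: no, aa/abbb meet in 2. 4b->3: ok.
abbc: 4c undefined. 4c->0: no, bbba/abbca meet in 1. 4c->1: no, aa/abbca meet in 2. 4c->2: no, b/abbca meet in 0. 4c->3: ok.
ccaba: 4a undefined. 4a->0: no, b/ccabab meet in 0. 4a->1: ok.
All examples now run through 5 states with every (state, symbol) defined. Accept strings end in {0,1,2,4}, Reject strings end in {3}; accept={0,1,2,4}.

states=5 start=0 accept={0,1,2,4} delta: 0a->1 0b->0 0c->1 1a->2 1b->3 1c->3 2a->0 2b->0 2c->0 3a->3 3b->4 3c->1 4a->1 4b->3 4c->3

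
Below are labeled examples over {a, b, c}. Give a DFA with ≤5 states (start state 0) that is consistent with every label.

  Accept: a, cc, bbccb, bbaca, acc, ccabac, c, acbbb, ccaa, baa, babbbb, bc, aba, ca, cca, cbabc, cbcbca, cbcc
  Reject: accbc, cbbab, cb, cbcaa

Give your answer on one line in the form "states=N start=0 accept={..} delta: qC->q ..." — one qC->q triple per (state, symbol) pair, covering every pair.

Fold the examples into a partial DFA from state 0: repeatedly fix the first undefined (state, symbol) met by the shortest-then-alphabetical prefix, trying targets in increasing order and rejecting any under which an Accept and a Reject string meet in one state with the same remainder; add a state when all current targets are rejected. Accepting states are where Accept strings end.
a: 0a undefined. 0a->0: ok.
b: 0b undefined. 0b->0: ok.
c: 0c undefined. 0c->0: no, a/accbc meet in 0. Open state 1: 0c->1.
ca: 1a undefined. 1a->0: ok.
cb: 1b undefined. 1b->0: no, a/cbbab meet in 0. 1b->1: no, a/cbbab meet in 0. Open state 2: 1b->2.
cc: 1c undefined. 1c->0: no, ccabac/accbc meet in 1. 1c->1: no, bbccb/cb meet in 2. 1c->2: no, cc/cb meet in 2. Open state 3: 1c->3.
cba: 2a undefined. 2a->0: ok.
cbb: 2b undefined. 2b->0: no, a/cbbab meet in 0. 2b->1: no, a/cbbab meet in 0. 2b->2: no, a/cbbab meet in 0. 2b->3: ok.
cbc: 2c undefined. 2c->0: no, a/cbcaa meet in 0. 2c->1: no, a/cbcaa meet in 0. 2c->2: no, a/cbcaa meet in 0. 2c->3: no, ccaa/cbcaa meet in 3 with "aa" left. Open state 4: 2c->4.
cca: 3a undefined. 3a->0: no, a/cbbab meet in 0. 3a->1: ok.
accb: 3b undefined. 3b->0: no, ccabac/accbc meet in 1. 3b->1: no, cc/accbc meet in 3. 3b->2: no, bbccb/cbbab meet in 2. 3b->3: ok.
cbca: 4a undefined. 4a->0: no, a/cbcaa meet in 0. 4a->1: no, a/cbcaa meet in 0. 4a->2: no, a/cbcaa meet in 0. 4a->3: no, ccabac/cbcaa meet in 1. 4a->4: ok.
cbcb: 4b undefined. 4b->0: ok.
cbcc: 4c undefined. 4c->0: ok.
accbc: 3c undefined. 3c->0: no, a/accbc meet in 0. 3c->1: no, ccabac/accbc meet in 1. 3c->2: ok.
All examples now run through 5 states with every (state, symbol) defined. Accept strings end in {0,1,3}, Reject strings end in {2,4}; accept={0,1,3}.

states=5 start=0 accept={0,1,3} delta: 0a->0 0b->0 0c->1 1a->0 1b->2 1c->3 2a->0 2b->3 2c->4 3a->1 3b->3 3c->2 4a->4 4b->0 4c->0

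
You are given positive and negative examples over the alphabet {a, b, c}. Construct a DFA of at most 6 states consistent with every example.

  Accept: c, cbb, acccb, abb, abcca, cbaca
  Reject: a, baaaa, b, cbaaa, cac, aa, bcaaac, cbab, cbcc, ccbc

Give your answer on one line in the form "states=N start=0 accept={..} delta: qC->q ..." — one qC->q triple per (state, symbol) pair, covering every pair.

Fold the examples into a partial DFA from state 0: repeatedly fix the first undefined (state, symbol) met by the shortest-then-alphabetical prefix, trying targets in increasing order and rejecting any under which an Accept and a Reject string meet in one state with the same remainder; add a state when all current targets are rejected. Accepting states are where Accept strings end.
a: 0a undefined. 0a->0: ok.
b: 0b undefined. 0b->0: no, abb/a meet in 0. Open state 1: 0b->1.
c: 0c undefined. 0c->0: no, c/a meet in 0. 0c->1: no, c/b meet in 1. Open state 2: 0c->2.
ba: 1a undefined. 1a->0: ok.
bc: 1c undefined. 1c->0: no, c/bcaaac meet in 2. 1c->1: no, c/bcaaac meet in 2. 1c->2: ok.
ca: 2a undefined. 2a->0: no, c/cac meet in 2. 2a->1: no, c/cac meet in 2. 2a->2: ok.
cb: 2b undefined. 2b->0: no, cbb/b meet in 1. 2b->1: ok.
cc: 2c undefined. 2c->0: no, c/ccbc meet in 2. 2c->1: no, acccb/b meet in 1. 2c->2: no, c/cac meet in 2. Open state 3: 2c->3.
abb: 1b undefined. 1b->0: no, cbb/a meet in 0. 1b->1: no, cbb/b meet in 1. 1b->2: ok.
ccb: 3b undefined. 3b->0: no, c/ccbc meet in 2. 3b->1: no, c/ccbc meet in 2. 3b->2: ok.
accc: 3c undefined. 3c->0: no, acccb/b meet in 1. 3c->1: ok.
abcca: 3a undefined. 3a->0: no, abcca/a meet in 0. 3a->1: no, abcca/b meet in 1. 3a->2: ok.
All examples now run through 4 states with every (state, symbol) defined. Accept strings end in {2}, Reject strings end in {0,1,3}; accept={2}.

states=4 start=0 accept={2} delta: 0a->0 0b->1 0c->2 1a->0 1b->2 1c->2 2a->2 2b->1 2c->3 3a->2 3b->2 3c->1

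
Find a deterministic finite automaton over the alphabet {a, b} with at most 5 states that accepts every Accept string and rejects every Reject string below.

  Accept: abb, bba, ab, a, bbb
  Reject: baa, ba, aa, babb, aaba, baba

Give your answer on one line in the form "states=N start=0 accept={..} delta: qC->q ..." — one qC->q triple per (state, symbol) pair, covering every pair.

states=3 start=0 accept={0,1} delta: 0a->1 0b->1 1a->2 1b->0 2a->2 2b->2

State merging on the prefix tree: take the shortest (then alphabetical) example prefix whose next move is undefined and point that move at state 0, else 1, else 2, ...; a target is out if some Accept/Reject pair would then sit in one state with the same input left (inseparable). If every existing state is out, open a new one.
a: 0a undefined. 0a->0: no, a/aa meet in 0. Open state 1: 0a->1.
b: 0b undefined. 0b->0: no, abb/babb meet in 1 with "bb" left. 0b->1: ok.
aa: 1a undefined. 1a->0: no, ab/babb meet in 1 with "b" left. 1a->1: no, abb/babb meet in 1 with "bb" left. Open state 2: 1a->2.
ab: 1b undefined. 1b->0: ok.
aab: 2b undefined. 2b->0: no, abb/babb meet in 1. 2b->1: no, ab/babb meet in 0. 2b->2: ok.
baa: 2a undefined. 2a->0: no, ab/baa meet in 0. 2a->1: no, abb/baa meet in 1. 2a->2: ok.
All examples now run through 3 states with every (state, symbol) defined. Accept strings end in {0,1}, Reject strings end in {2}; accept={0,1}.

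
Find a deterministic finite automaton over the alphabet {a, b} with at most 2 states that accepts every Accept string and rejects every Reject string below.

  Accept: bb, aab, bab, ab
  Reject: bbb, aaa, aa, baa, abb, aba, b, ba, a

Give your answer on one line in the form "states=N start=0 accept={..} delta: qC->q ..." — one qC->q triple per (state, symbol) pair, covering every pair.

states=2 start=0 accept={0} delta: 0a->1 0b->1 1a->1 1b->0

Fold the examples into a partial DFA from state 0: repeatedly fix the first undefined (state, symbol) met by the shortest-then-alphabetical prefix, trying targets in increasing order and rejecting any under which an Accept and a Reject string meet in one state with the same remainder; add a state when all current targets are rejected. Accepting states are where Accept strings end.
a: 0a undefined. 0a->0: no, bb/abb meet in 0 with "bb" left. Open state 1: 0a->1.
b: 0b undefined. 0b->0: no, bb/bbb meet in 0. 0b->1: ok.
aa: 1a undefined. 1a->0: no, aab/aaa meet in 1. 1a->1: ok.
ab: 1b undefined. 1b->0: ok.
All examples now run through 2 states with every (state, symbol) defined. Accept strings end in {0}, Reject strings end in {1}; accept={0}.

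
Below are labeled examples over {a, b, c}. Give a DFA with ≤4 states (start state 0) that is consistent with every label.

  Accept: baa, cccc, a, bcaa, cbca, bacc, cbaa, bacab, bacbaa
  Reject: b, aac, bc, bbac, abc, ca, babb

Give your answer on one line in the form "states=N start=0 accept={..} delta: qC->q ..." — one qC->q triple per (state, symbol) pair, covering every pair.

states=4 start=0 accept={0} delta: 0a->0 0b->1 0c->1 1a->2 1b->1 1c->2 2a->0 2b->0 2c->3 3a->2 3b->0 3c->0

Fold the examples into a partial DFA from state 0: repeatedly fix the first undefined (state, symbol) met by the shortest-then-alphabetical prefix, trying targets in increasing order and rejecting any under which an Accept and a Reject string meet in one state with the same remainder; add a state when all current targets are rejected. Accepting states are where Accept strings end.
a: 0a undefined. 0a->0: ok.
b: 0b undefined. 0b->0: no, baa/b meet in 0. Open state 1: 0b->1.
c: 0c undefined. 0c->0: no, cccc/aac meet in 0. 0c->1: ok.
ba: 1a undefined. 1a->0: no, baa/ca meet in 0. 1a->1: no, baa/b meet in 1. Open state 2: 1a->2.
bb: 1b undefined. 1b->0: no, cbca/ca meet in 2. 1b->1: ok.
bc: 1c undefined. 1c->0: no, cccc/bc meet in 0. 1c->1: no, cccc/b meet in 1. 1c->2: ok.
baa: 2a undefined. 2a->0: ok.
bab: 2b undefined. 2b->0: ok.
bac: 2c undefined. 2c->0: no, baa/bbac meet in 0. 2c->1: no, cccc/bc meet in 2. 2c->2: no, cccc/bc meet in 2. Open state 3: 2c->3.
baca: 3a undefined. 3a->0: no, bacab/b meet in 1. 3a->1: no, bacab/b meet in 1. 3a->2: ok.
bacb: 3b undefined. 3b->0: ok.
bacc: 3c undefined. 3c->0: ok.
All examples now run through 4 states with every (state, symbol) defined. Accept strings end in {0}, Reject strings end in {1,2,3}; accept={0}.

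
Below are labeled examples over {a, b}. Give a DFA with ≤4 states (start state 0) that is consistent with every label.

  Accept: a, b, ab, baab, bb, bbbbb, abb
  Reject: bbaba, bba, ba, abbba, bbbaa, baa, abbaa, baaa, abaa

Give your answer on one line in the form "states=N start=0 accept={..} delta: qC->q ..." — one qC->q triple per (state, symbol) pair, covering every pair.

State merging on the prefix tree: take the shortest (then alphabetical) example prefix whose next move is undefined and point that move at state 0, else 1, else 2, ...; a target is out if some Accept/Reject pair would then sit in one state with the same input left (inseparable). If every existing state is out, open a new one.
a: 0a undefined. 0a->0: ok.
b: 0b undefined. 0b->0: no, a/bbaba meet in 0. Open state 1: 0b->1.
ba: 1a undefined. 1a->0: no, a/ba meet in 0. 1a->1: no, b/ba meet in 1. Open state 2: 1a->2.
bb: 1b undefined. 1b->0: no, a/bba meet in 0. 1b->1: ok.
baa: 2a undefined. 2a->0: no, a/bbbaa meet in 0. 2a->1: no, b/bbbaa meet in 1. 2a->2: ok.
baab: 2b undefined. 2b->0: no, a/bbaba meet in 0. 2b->1: ok.
All examples now run through 3 states with every (state, symbol) defined. Accept strings end in {0,1}, Reject strings end in {2}; accept={0,1}.

states=3 start=0 accept={0,1} delta: 0a->0 0b->1 1a->2 1b->1 2a->2 2b->1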